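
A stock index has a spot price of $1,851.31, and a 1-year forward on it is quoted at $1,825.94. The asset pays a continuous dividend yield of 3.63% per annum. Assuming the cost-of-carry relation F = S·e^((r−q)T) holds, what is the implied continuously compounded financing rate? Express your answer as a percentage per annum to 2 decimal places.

2.25%

From F = S·e^((r−q)T): (r − q) = ln(F/S)/T
ln(1825.94/1851.31) = ln(0.986296) = -0.013799
(r − q) = -0.013799 / (1) = -0.013799
r = ln(F/S)/T + q = -0.013799 + 0.0363 = 0.022501
r = 2.25%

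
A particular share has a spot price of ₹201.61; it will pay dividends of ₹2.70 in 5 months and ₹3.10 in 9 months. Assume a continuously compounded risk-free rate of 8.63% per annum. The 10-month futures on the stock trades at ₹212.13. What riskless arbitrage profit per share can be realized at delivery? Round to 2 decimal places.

₹1.41 per share

PV(dividends) I = 2.70·e^(−0.0863·5/12) + 3.10·e^(−0.0863·9/12) = 5.5103
Fair futures F* = (S − I)·e^(rT) = (201.61 − 5.5103)·e^0.071917 = 196.0997 × 1.074566 = 210.7221
Market ₹212.13 > fair 210.7221: forward overpriced → cash-and-carry (borrow at r, buy the stock and collect the dividends, short the forward).
Profit at T = |F_mkt − F*| = |212.13 − 210.7221| = ₹1.41 per share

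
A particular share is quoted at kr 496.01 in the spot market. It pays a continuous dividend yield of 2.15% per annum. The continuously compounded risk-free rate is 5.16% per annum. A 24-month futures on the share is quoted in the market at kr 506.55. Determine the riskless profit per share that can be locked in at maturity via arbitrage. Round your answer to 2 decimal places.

Fair futures: F* = S·e^(carry·T), with carry = (r − q) = 0.0516 − 0.0215 = 0.0301
F* = 496.01 · e^(0.0301 × 24/12) = 496.01 · e^0.060200 = 496.01 × 1.062049 = kr 526.7869
Market kr 506.55 < fair kr 526.7869: forward underpriced → reverse cash-and-carry (short spot, go long the forward).
At maturity, profit = |F_mkt − F*| = |506.55 − 526.7869| = kr 20.24 per share

kr 20.24 per share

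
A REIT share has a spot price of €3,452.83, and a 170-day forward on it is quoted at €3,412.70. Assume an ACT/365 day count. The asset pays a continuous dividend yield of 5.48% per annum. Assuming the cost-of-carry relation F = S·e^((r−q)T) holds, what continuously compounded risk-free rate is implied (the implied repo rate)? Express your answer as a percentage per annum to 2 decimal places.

From F = S·e^((r−q)T): (r − q) = ln(F/S)/T
ln(3412.70/3452.83) = ln(0.988378) = -0.011690
(r − q) = -0.011690 / (170/365) = -0.025099
r = ln(F/S)/T + q = -0.025099 + 0.0548 = 0.029701
r = 2.97%

2.97%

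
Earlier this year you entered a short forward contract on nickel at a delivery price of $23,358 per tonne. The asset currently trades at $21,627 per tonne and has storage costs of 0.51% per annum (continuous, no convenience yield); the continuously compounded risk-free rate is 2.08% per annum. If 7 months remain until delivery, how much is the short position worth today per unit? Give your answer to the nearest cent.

Current fair forward for the remaining 7 months: F = S·e^((r + u)·T), (r + u) = 0.0208 + 0.0051 = 0.0259
F = 21627 · e^(0.0259 × 7/12) = 21627 × 1.01522304 = 21956.2287
Value of long forward = (F − K)·e^(−rT) = (21956.2287 − 23358) · e^(−0.0208·7/12)
= -1401.7713 × 0.98793998 = -1384.87
Short position value = −(long value) = $1384.87

$1384.87 per tonne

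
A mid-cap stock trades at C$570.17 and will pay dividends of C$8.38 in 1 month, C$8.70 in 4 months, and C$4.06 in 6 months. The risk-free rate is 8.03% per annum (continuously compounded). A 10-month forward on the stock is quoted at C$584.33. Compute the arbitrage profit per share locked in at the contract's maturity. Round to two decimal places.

C$3.17 per share

PV(dividends) I = 8.38·e^(−0.0803·1/12) + 8.70·e^(−0.0803·4/12) + 4.06·e^(−0.0803·6/12) = 20.6946
Fair forward F* = (S − I)·e^(rT) = (570.17 − 20.6946)·e^0.066917 = 549.4754 × 1.069207 = 587.5029
Market C$584.33 < fair 587.5029: forward underpriced → reverse cash-and-carry (short the stock, invest proceeds at r, pay the dividends, go long the forward).
Profit at T = |F_mkt − F*| = |584.33 − 587.5029| = C$3.17 per share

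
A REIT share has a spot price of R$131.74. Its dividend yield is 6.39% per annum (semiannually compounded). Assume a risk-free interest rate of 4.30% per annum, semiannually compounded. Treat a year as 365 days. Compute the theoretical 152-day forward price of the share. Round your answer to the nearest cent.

R$130.63

F = S · (1+r/2)^(2T) / (1+q/2)^(2T)
= 131.74 × 1.017875 / 1.026540 = 131.74 × 0.991559
F = R$130.63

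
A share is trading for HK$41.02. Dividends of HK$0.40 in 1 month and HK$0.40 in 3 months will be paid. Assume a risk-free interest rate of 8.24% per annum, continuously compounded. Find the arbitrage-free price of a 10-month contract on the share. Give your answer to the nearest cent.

HK$43.09

PV(dividends) I = 0.40·e^(−0.0824·1/12) + 0.40·e^(−0.0824·3/12)
I = 0.3973 + 0.3918 = 0.7891
F = (S − I)·e^(rT) = (41.02 − 0.7891) · e^(0.0824·10/12)
= 40.2309 · e^0.068667 = 40.2309 × 1.071079 = HK$43.09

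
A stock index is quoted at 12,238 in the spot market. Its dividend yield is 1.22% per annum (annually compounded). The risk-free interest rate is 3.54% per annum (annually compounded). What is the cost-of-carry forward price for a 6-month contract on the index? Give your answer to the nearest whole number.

12,377

F = S · (1+r)^T / (1+q)^T
= 12238 × 1.017546 / 1.006082 = 12238 × 1.011395
F = 12,377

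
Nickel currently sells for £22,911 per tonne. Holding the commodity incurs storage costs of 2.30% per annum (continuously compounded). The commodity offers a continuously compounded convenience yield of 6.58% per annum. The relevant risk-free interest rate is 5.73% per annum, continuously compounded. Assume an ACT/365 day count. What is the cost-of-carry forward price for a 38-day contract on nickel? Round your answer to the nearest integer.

£22,946 per tonne

Net carry = r + u − y = 0.0573 + 0.0230 − 0.0658 = 0.0145
F = S·e^((r+u−y)T) = 22911 · e^(0.0145 × 38/365) = 22911 · e^0.001510
= 22911 × 1.001511 = £22,946 per tonne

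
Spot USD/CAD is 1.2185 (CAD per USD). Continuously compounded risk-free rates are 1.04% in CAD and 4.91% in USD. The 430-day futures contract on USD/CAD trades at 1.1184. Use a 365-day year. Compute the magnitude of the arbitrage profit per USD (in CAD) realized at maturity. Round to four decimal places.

Fair futures: F* = S·e^(carry·T), with carry = (r_CAD − r_USD) = 0.0104 − 0.0491 = -0.0387
F* = 1.2185 · e^(-0.0387 × 430/365) = 1.2185 · e^-0.045592 = 1.2185 × 0.955432 = 1.1642
Market 1.1184 < fair 1.1642: forward underpriced → reverse cash-and-carry (short spot, go long the forward).
At maturity, profit = |F_mkt − F*| = |1.1184 − 1.1642| = 0.0458 per USD (in CAD)

0.0458 per USD (in CAD)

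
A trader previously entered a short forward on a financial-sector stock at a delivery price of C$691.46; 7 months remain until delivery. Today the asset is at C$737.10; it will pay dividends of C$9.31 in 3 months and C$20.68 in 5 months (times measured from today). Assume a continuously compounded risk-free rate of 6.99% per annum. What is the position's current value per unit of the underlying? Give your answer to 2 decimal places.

PV(remaining dividends) I = 9.31·e^(−0.0699·3/12) + 20.68·e^(−0.0699·5/12) = 29.2351
Current forward F = (S − I)·e^(rT) = (737.10 − 29.2351)·e^(0.0699·7/12) = 707.8649 × 1.041618 = 737.3248
Value (long) = (F − K)·e^(−rT) = (737.3248 − 691.46) × 0.960045 = 44.0323
Short position value = −(long value) = -C$44.03

-C$44.03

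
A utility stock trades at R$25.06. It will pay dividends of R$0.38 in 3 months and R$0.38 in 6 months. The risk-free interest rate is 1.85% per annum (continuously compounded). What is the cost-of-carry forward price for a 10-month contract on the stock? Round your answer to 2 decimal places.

PV(dividends) I = 0.38·e^(−0.0185·3/12) + 0.38·e^(−0.0185·6/12)
I = 0.3782 + 0.3765 = 0.7547
F = (S − I)·e^(rT) = (25.06 − 0.7547) · e^(0.0185·10/12)
= 24.3053 · e^0.015417 = 24.3053 × 1.015536 = R$24.68

R$24.68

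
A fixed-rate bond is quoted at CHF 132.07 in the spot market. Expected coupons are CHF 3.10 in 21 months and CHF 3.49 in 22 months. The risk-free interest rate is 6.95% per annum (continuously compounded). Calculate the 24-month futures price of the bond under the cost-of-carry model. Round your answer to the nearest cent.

CHF 145.08

PV(coupons) I = 3.10·e^(−0.0695·21/12) + 3.49·e^(−0.0695·22/12)
I = 2.7450 + 3.0725 = 5.8175
F = (S − I)·e^(rT) = (132.07 − 5.8175) · e^(0.0695·24/12)
= 126.2525 · e^0.139000 = 126.2525 × 1.149124 = CHF 145.08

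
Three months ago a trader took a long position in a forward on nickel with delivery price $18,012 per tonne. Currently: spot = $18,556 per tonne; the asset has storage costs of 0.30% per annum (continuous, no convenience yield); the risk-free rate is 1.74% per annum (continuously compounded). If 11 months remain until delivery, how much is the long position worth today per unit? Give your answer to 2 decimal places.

Current fair forward for the remaining 11 months: F = S·e^((r + u)·T), (r + u) = 0.0174 + 0.0030 = 0.0204
F = 18556 · e^(0.0204 × 11/12) = 18556 × 1.01887594 = 18906.2619
Value of long forward = (F − K)·e^(−rT) = (18906.2619 − 18012) · e^(−0.0174·11/12)
= 894.2619 × 0.98417653 = 880.11

$880.11 per tonne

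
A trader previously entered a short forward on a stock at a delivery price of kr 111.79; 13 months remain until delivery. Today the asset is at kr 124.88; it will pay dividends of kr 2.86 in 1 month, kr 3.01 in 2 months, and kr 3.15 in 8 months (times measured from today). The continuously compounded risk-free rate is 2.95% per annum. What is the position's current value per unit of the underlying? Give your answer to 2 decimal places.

PV(remaining dividends) I = 2.86·e^(−0.0295·1/12) + 3.01·e^(−0.0295·2/12) + 3.15·e^(−0.0295·8/12) = 8.9369
Current forward F = (S − I)·e^(rT) = (124.88 − 8.9369)·e^(0.0295·13/12) = 115.9431 × 1.032474 = 119.7082
Value (long) = (F − K)·e^(−rT) = (119.7082 − 111.79) × 0.968547 = 7.6691
Short position value = −(long value) = -kr 7.67

-kr 7.67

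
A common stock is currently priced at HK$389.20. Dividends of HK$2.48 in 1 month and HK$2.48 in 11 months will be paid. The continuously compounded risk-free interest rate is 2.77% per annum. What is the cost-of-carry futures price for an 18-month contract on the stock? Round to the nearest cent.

PV(dividends) I = 2.48·e^(−0.0277·1/12) + 2.48·e^(−0.0277·11/12)
I = 2.4743 + 2.4178 = 4.8921
F = (S − I)·e^(rT) = (389.20 − 4.8921) · e^(0.0277·18/12)
= 384.3079 · e^0.041550 = 384.3079 × 1.042425 = HK$400.61

HK$400.61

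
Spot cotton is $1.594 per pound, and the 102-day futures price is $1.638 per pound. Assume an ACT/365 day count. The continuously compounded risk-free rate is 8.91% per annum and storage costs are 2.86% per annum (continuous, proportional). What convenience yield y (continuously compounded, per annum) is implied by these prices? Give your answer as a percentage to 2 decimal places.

F = S·e^((r+u−y)T) ⇒ (r+u−y) = ln(F/S)/T
ln(1.638/1.594) = 0.027229; /T ⇒ 0.097437
y = r + u − ln(F/S)/T = 0.0891 + 0.0286 − 0.097437 = 0.020263
y = 2.03%

2.03%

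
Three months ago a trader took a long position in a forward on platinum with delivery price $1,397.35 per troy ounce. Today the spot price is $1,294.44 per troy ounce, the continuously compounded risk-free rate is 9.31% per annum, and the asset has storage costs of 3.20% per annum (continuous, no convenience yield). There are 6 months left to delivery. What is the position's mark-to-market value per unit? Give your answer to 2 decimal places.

-$18.48 per troy ounce

Current fair forward for the remaining 6 months: F = S·e^((r + u)·T), (r + u) = 0.0931 + 0.0320 = 0.1251
F = 1294.44 · e^(0.1251 × 6/12) = 1294.44 × 1.06454768 = 1377.9931
Value of long forward = (F − K)·e^(−rT) = (1377.9931 − 1397.35) · e^(−0.0931·6/12)
= -19.3569 × 0.95451683 = -18.48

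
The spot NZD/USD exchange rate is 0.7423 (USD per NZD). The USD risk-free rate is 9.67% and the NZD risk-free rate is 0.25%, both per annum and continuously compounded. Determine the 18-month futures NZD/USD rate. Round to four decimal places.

0.8550

F = S·e^((r_USD − r_NZD)T) = 0.7423 · e^((0.0967 − 0.0025) × 18/12)
= 0.7423 · e^0.141300 = 0.7423 × 1.151770
F = 0.8550 USD per NZD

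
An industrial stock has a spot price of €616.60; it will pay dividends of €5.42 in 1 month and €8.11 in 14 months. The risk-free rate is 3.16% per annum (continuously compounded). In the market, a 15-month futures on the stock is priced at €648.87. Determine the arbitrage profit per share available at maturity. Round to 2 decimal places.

PV(dividends) I = 5.42·e^(−0.0316·1/12) + 8.11·e^(−0.0316·14/12) = 13.2222
Fair futures F* = (S − I)·e^(rT) = (616.60 − 13.2222)·e^0.039500 = 603.3778 × 1.040290 = 627.6879
Market €648.87 > fair 627.6879: forward overpriced → cash-and-carry (borrow at r, buy the stock and collect the dividends, short the forward).
Profit at T = |F_mkt − F*| = |648.87 − 627.6879| = €21.18 per share

€21.18 per share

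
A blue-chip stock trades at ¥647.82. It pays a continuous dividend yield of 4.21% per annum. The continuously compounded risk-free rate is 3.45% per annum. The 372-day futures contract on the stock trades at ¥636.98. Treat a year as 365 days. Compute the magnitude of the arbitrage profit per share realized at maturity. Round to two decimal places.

Fair futures: F* = S·e^(carry·T), with carry = (r − q) = 0.0345 − 0.0421 = -0.0076
F* = 647.82 · e^(-0.0076 × 372/365) = 647.82 · e^-0.007746 = 647.82 × 0.992284 = ¥642.8214
Market ¥636.98 < fair ¥642.8214: forward underpriced → reverse cash-and-carry (short spot, go long the forward).
At maturity, profit = |F_mkt − F*| = |636.98 − 642.8214| = ¥5.84 per share

¥5.84 per share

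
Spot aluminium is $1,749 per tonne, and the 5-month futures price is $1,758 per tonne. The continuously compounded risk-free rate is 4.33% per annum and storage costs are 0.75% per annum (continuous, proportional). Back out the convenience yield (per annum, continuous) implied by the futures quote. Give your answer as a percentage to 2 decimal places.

3.85%

F = S·e^((r+u−y)T) ⇒ (r+u−y) = ln(F/S)/T
ln(1758/1749) = 0.005133; /T ⇒ 0.012319
y = r + u − ln(F/S)/T = 0.0433 + 0.0075 − 0.012319 = 0.038481
y = 3.85%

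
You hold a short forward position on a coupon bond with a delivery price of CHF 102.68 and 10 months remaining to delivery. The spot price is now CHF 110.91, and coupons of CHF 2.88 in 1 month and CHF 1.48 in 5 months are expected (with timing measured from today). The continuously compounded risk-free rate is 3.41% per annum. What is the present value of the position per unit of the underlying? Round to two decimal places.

-CHF 6.78

PV(remaining coupons) I = 2.88·e^(−0.0341·1/12) + 1.48·e^(−0.0341·5/12) = 4.3309
Current forward F = (S − I)·e^(rT) = (110.91 − 4.3309)·e^(0.0341·10/12) = 106.5791 × 1.028824 = 109.6511
Value (long) = (F − K)·e^(−rT) = (109.6511 − 102.68) × 0.971983 = 6.7758
Short position value = −(long value) = -CHF 6.78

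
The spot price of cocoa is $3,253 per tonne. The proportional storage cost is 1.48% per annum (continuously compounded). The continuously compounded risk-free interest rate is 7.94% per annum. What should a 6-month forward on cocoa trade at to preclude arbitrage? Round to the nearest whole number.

$3,410 per tonne

Net carry = r + u − y = 0.0794 + 0.0148 − 0.0000 = 0.0942
F = S·e^((r+u−y)T) = 3253 · e^(0.0942 × 6/12) = 3253 · e^0.047100
= 3253 × 1.048227 = $3,410 per tonne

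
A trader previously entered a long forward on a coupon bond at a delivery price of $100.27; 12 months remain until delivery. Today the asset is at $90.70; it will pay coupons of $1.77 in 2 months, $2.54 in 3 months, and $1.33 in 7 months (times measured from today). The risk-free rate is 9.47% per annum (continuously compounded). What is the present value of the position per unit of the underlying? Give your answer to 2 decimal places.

PV(remaining coupons) I = 1.77·e^(−0.0947·2/12) + 2.54·e^(−0.0947·3/12) + 1.33·e^(−0.0947·7/12) = 5.4814
Current forward F = (S − I)·e^(rT) = (90.70 − 5.4814)·e^(0.0947·12/12) = 85.2186 × 1.099329 = 93.6833
Value (long) = (F − K)·e^(−rT) = (93.6833 − 100.27) × 0.909646 = -5.9916
Value = -$5.99

-$5.99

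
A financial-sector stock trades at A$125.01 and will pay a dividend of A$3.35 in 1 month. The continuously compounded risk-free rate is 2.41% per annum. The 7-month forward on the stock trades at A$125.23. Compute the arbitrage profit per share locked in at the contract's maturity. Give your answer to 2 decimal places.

PV(dividends) I = 3.35·e^(−0.0241·1/12) = 3.3433
Fair forward F* = (S − I)·e^(rT) = (125.01 − 3.3433)·e^0.014058 = 121.6667 × 1.014157 = 123.3891
Market A$125.23 > fair 123.3891: forward overpriced → cash-and-carry (borrow at r, buy the stock and collect the dividends, short the forward).
Profit at T = |F_mkt − F*| = |125.23 − 123.3891| = A$1.84 per share

A$1.84 per share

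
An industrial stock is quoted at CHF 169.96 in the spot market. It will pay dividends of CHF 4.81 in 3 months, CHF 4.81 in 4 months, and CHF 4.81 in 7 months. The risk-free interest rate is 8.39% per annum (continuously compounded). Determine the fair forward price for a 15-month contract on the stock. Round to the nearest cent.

CHF 173.24

PV(dividends) I = 4.81·e^(−0.0839·3/12) + 4.81·e^(−0.0839·4/12) + 4.81·e^(−0.0839·7/12)
I = 4.7102 + 4.6773 + 4.5803 = 13.9678
F = (S − I)·e^(rT) = (169.96 − 13.9678) · e^(0.0839·15/12)
= 155.9922 · e^0.104875 = 155.9922 × 1.110572 = CHF 173.24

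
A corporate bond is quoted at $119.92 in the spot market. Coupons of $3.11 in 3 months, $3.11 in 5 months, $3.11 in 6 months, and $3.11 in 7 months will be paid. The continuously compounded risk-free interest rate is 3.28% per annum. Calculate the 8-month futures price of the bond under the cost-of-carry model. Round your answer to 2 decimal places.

$110.04

PV(coupons) I = 3.11·e^(−0.0328·3/12) + 3.11·e^(−0.0328·5/12) + 3.11·e^(−0.0328·6/12) + 3.11·e^(−0.0328·7/12)
I = 3.0846 + 3.0678 + 3.0594 + 3.0511 = 12.2629
F = (S − I)·e^(rT) = (119.92 − 12.2629) · e^(0.0328·8/12)
= 107.6571 · e^0.021867 = 107.6571 × 1.022108 = $110.04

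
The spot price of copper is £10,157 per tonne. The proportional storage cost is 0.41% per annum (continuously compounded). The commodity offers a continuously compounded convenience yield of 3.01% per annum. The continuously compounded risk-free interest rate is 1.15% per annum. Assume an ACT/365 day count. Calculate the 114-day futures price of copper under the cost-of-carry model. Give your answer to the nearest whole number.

Net carry = r + u − y = 0.0115 + 0.0041 − 0.0301 = -0.0145
F = S·e^((r+u−y)T) = 10157 · e^(-0.0145 × 114/365) = 10157 · e^-0.004529
= 10157 × 0.995481 = £10,111 per tonne

£10,111 per tonne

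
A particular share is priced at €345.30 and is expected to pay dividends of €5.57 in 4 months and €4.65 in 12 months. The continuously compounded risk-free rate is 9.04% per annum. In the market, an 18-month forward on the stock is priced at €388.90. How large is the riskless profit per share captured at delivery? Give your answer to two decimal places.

€4.51 per share

PV(dividends) I = 5.57·e^(−0.0904·4/12) + 4.65·e^(−0.0904·12/12) = 9.6527
Fair forward F* = (S − I)·e^(rT) = (345.30 − 9.6527)·e^0.135600 = 335.6473 × 1.145224 = 384.3913
Market €388.90 > fair 384.3913: forward overpriced → cash-and-carry (borrow at r, buy the stock and collect the dividends, short the forward).
Profit at T = |F_mkt − F*| = |388.90 − 384.3913| = €4.51 per share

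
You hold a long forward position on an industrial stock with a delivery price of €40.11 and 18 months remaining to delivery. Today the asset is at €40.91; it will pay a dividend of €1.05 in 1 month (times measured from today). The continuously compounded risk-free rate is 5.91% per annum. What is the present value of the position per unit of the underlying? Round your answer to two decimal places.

PV(remaining dividends) I = 1.05·e^(−0.0591·1/12) = 1.0448
Current forward F = (S − I)·e^(rT) = (40.91 − 1.0448)·e^(0.0591·18/12) = 39.8652 × 1.092698 = 43.5606
Value (long) = (F − K)·e^(−rT) = (43.5606 − 40.11) × 0.915166 = 3.1579
Value = €3.16

€3.16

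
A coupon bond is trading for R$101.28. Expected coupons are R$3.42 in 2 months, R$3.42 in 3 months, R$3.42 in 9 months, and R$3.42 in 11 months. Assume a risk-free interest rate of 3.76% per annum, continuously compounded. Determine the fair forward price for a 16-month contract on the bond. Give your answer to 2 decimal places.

R$92.38

PV(coupons) I = 3.42·e^(−0.0376·2/12) + 3.42·e^(−0.0376·3/12) + 3.42·e^(−0.0376·9/12) + 3.42·e^(−0.0376·11/12)
I = 3.3986 + 3.3880 + 3.3249 + 3.3041 = 13.4156
F = (S − I)·e^(rT) = (101.28 − 13.4156) · e^(0.0376·16/12)
= 87.8644 · e^0.050133 = 87.8644 × 1.051411 = R$92.38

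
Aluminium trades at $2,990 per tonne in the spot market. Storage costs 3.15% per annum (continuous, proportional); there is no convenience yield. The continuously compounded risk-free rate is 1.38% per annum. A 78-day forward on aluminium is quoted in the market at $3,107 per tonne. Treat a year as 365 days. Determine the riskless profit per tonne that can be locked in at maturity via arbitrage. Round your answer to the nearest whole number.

Fair forward: F* = S·e^(carry·T), with carry = (r + u) = 0.0138 + 0.0315 = 0.0453
F* = 2990 · e^(0.0453 × 78/365) = 2990 · e^0.009681 = 2990 × 1.009728 = $3019.0867
Market $3107 > fair $3019.0867: forward overpriced → cash-and-carry (buy spot, short the forward).
At maturity, profit = |F_mkt − F*| = |3107 − 3019.0867| = $88 per tonne

$88 per tonne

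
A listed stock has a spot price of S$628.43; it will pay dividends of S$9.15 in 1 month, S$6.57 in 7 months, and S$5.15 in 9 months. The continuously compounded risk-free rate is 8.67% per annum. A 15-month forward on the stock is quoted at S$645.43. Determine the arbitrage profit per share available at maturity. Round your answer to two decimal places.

S$32.47 per share

PV(dividends) I = 9.15·e^(−0.0867·1/12) + 6.57·e^(−0.0867·7/12) + 5.15·e^(−0.0867·9/12) = 20.1559
Fair forward F* = (S − I)·e^(rT) = (628.43 − 20.1559)·e^0.108375 = 608.2741 × 1.114466 = 677.9008
Market S$645.43 < fair 677.9008: forward underpriced → reverse cash-and-carry (short the stock, invest proceeds at r, pay the dividends, go long the forward).
Profit at T = |F_mkt − F*| = |645.43 − 677.9008| = S$32.47 per share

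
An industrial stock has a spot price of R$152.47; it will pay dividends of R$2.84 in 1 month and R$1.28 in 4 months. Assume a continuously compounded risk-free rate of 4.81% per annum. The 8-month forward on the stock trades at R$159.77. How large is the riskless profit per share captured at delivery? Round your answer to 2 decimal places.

R$6.55 per share

PV(dividends) I = 2.84·e^(−0.0481·1/12) + 1.28·e^(−0.0481·4/12) = 4.0883
Fair forward F* = (S − I)·e^(rT) = (152.47 − 4.0883)·e^0.032067 = 148.3817 × 1.032587 = 153.2170
Market R$159.77 > fair 153.2170: forward overpriced → cash-and-carry (borrow at r, buy the stock and collect the dividends, short the forward).
Profit at T = |F_mkt − F*| = |159.77 − 153.2170| = R$6.55 per share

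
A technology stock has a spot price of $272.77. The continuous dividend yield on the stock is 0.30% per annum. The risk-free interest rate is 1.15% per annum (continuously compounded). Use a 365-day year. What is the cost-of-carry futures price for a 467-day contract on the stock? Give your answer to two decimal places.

F = S·e^((r − q)T) = 272.77 · e^((0.0115 − 0.0030) × 467/365)
= 272.77 · e^0.010875 = 272.77 × 1.010934
F = $275.75

$275.75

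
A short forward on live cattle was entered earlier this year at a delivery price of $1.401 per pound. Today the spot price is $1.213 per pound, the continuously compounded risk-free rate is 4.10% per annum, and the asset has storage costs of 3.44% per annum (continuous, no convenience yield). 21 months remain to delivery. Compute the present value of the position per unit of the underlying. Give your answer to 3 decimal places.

$0.016 per pound

Current fair forward for the remaining 21 months: F = S·e^((r + u)·T), (r + u) = 0.0410 + 0.0344 = 0.0754
F = 1.213 · e^(0.0754 × 21/12) = 1.213 × 1.141051 = 1.3841
Value of long forward = (F − K)·e^(−rT) = (1.3841 − 1.401) · e^(−0.0410·21/12)
= -0.0169 × 0.930764 = -0.016
Short position value = −(long value) = $0.016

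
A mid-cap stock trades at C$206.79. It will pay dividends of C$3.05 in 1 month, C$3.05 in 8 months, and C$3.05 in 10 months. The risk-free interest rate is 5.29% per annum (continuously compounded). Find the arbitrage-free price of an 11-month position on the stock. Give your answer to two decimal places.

C$207.72

PV(dividends) I = 3.05·e^(−0.0529·1/12) + 3.05·e^(−0.0529·8/12) + 3.05·e^(−0.0529·10/12)
I = 3.0366 + 2.9443 + 2.9185 = 8.8994
F = (S − I)·e^(rT) = (206.79 − 8.8994) · e^(0.0529·11/12)
= 197.8906 · e^0.048492 = 197.8906 × 1.049687 = C$207.72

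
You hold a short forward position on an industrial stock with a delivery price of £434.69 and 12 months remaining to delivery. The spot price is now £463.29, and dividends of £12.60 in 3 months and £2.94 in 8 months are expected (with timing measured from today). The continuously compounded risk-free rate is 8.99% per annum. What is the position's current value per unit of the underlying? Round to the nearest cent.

PV(remaining dividends) I = 12.60·e^(−0.0899·3/12) + 2.94·e^(−0.0899·8/12) = 15.0889
Current forward F = (S − I)·e^(rT) = (463.29 − 15.0889)·e^(0.0899·12/12) = 448.2011 × 1.094065 = 490.3611
Value (long) = (F − K)·e^(−rT) = (490.3611 − 434.69) × 0.914023 = 50.8847
Short position value = −(long value) = -£50.88

-£50.88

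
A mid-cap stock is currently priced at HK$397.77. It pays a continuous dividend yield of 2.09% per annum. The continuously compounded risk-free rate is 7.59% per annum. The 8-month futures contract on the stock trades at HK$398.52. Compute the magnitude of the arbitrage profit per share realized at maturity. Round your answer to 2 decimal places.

HK$14.11 per share

Fair futures: F* = S·e^(carry·T), with carry = (r − q) = 0.0759 − 0.0209 = 0.0550
F* = 397.77 · e^(0.0550 × 8/12) = 397.77 · e^0.036667 = 397.77 × 1.037348 = HK$412.6259
Market HK$398.52 < fair HK$412.6259: forward underpriced → reverse cash-and-carry (short spot, go long the forward).
At maturity, profit = |F_mkt − F*| = |398.52 − 412.6259| = HK$14.11 per share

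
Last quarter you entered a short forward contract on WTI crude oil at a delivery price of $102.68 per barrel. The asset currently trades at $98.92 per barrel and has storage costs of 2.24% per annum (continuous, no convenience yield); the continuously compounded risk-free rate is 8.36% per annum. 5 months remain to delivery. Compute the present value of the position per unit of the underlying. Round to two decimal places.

Current fair forward for the remaining 5 months: F = S·e^((r + u)·T), (r + u) = 0.0836 + 0.0224 = 0.1060
F = 98.92 · e^(0.1060 × 5/12) = 98.92 × 1.045157 = 103.3869
Value of long forward = (F − K)·e^(−rT) = (103.3869 − 102.68) · e^(−0.0836·5/12)
= 0.7069 × 0.965766 = 0.68
Short position value = −(long value) = -$0.68

-$0.68 per barrel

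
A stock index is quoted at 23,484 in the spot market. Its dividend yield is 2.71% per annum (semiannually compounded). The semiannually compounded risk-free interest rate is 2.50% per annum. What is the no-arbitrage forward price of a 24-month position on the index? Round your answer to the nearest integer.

23,387

F = S · (1+r/2)^(2T) / (1+q/2)^(2T)
= 23484 × 1.050945 / 1.055312 = 23484 × 0.995862
F = 23,387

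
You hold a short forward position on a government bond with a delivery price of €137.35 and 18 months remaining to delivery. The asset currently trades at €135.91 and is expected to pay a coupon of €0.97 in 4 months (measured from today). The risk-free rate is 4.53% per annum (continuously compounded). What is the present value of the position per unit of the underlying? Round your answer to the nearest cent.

PV(remaining coupons) I = 0.97·e^(−0.0453·4/12) = 0.9555
Current forward F = (S − I)·e^(rT) = (135.91 − 0.9555)·e^(0.0453·18/12) = 134.9545 × 1.070312 = 144.4434
Value (long) = (F − K)·e^(−rT) = (144.4434 − 137.35) × 0.934307 = 6.6274
Short position value = −(long value) = -€6.63

-€6.63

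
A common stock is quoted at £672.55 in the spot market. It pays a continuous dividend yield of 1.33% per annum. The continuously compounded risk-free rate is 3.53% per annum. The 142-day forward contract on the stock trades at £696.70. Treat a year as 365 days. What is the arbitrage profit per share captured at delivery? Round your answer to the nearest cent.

£18.37 per share

Fair forward: F* = S·e^(carry·T), with carry = (r − q) = 0.0353 − 0.0133 = 0.0220
F* = 672.55 · e^(0.0220 × 142/365) = 672.55 · e^0.008559 = 672.55 × 1.008596 = £678.3312
Market £696.70 > fair £678.3312: forward overpriced → cash-and-carry (buy spot, short the forward).
At maturity, profit = |F_mkt − F*| = |696.70 − 678.3312| = £18.37 per share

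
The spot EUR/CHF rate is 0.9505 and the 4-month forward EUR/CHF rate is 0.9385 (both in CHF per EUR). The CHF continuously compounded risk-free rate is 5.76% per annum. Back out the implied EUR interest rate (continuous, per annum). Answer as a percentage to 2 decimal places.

9.57%

F = S·e^((r_CHF − r_EUR)T) ⇒ r_EUR = r_CHF − ln(F/S)/T
ln(0.9385/0.9505) = -0.012705; /(4/12) = -0.038115
r_EUR = 0.0576 + 0.038115 = 0.095715
r_EUR = 9.57%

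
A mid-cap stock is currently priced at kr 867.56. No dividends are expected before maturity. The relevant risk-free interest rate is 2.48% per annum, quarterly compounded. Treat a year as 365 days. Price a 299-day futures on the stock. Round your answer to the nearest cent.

kr 885.31

F = S · (1+r/4)^(4T)
= 867.56 × 1.020459
F = kr 885.31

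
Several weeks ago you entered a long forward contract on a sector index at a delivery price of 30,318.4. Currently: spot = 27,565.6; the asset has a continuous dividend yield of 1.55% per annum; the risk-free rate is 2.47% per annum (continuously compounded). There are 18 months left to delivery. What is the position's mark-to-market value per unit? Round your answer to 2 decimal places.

Current fair forward for the remaining 18 months: F = S·e^((r − q)·T), (r − q) = 0.0247 − 0.0155 = 0.0092
F = 27565.6 · e^(0.0092 × 18/12) = 27565.6 × 1.01389566 = 27948.6422
Value of long forward = (F − K)·e^(−rT) = (27948.6422 − 30318.4) · e^(−0.0247·18/12)
= -2369.7578 × 0.96362795 = -2283.56

-2283.56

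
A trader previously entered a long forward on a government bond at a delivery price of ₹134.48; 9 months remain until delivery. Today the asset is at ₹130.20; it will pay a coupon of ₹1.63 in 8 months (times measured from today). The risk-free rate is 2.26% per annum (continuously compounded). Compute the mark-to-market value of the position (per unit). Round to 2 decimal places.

-₹3.63

PV(remaining coupons) I = 1.63·e^(−0.0226·8/12) = 1.6056
Current forward F = (S − I)·e^(rT) = (130.20 − 1.6056)·e^(0.0226·9/12) = 128.5944 × 1.017094 = 130.7926
Value (long) = (F − K)·e^(−rT) = (130.7926 − 134.48) × 0.983193 = -3.6254
Value = -₹3.63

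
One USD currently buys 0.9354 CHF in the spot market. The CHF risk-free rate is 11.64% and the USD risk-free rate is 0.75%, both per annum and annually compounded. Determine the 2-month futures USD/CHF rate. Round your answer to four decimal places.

By covered interest parity, F = S · (1+r_CHF)^T / (1+r_USD)^T
= 0.9354 × 1.018521 / 1.001246 = 0.9354 × 1.017254
F = 0.9515 CHF per USD

0.9515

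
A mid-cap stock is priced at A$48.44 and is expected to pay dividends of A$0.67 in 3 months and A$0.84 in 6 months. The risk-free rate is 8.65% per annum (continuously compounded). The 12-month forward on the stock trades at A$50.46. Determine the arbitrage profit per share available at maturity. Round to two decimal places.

PV(dividends) I = 0.67·e^(−0.0865·3/12) + 0.84·e^(−0.0865·6/12) = 1.4601
Fair forward F* = (S − I)·e^(rT) = (48.44 − 1.4601)·e^0.086500 = 46.9799 × 1.090351 = 51.2246
Market A$50.46 < fair 51.2246: forward underpriced → reverse cash-and-carry (short the stock, invest proceeds at r, pay the dividends, go long the forward).
Profit at T = |F_mkt − F*| = |50.46 − 51.2246| = A$0.76 per share

A$0.76 per share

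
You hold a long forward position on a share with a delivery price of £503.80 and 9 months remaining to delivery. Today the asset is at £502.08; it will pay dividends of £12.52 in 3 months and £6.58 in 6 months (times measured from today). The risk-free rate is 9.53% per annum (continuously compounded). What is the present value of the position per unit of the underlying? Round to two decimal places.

£14.53

PV(remaining dividends) I = 12.52·e^(−0.0953·3/12) + 6.58·e^(−0.0953·6/12) = 18.4991
Current forward F = (S − I)·e^(rT) = (502.08 − 18.4991)·e^(0.0953·9/12) = 483.5809 × 1.074091 = 519.4099
Value (long) = (F − K)·e^(−rT) = (519.4099 − 503.80) × 0.931020 = 14.5331
Value = £14.53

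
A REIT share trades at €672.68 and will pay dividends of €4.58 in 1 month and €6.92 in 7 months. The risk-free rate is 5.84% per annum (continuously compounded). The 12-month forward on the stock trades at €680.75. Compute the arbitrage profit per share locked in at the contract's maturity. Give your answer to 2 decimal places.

PV(dividends) I = 4.58·e^(−0.0584·1/12) + 6.92·e^(−0.0584·7/12) = 11.2460
Fair forward F* = (S − I)·e^(rT) = (672.68 − 11.2460)·e^0.058400 = 661.4340 × 1.060139 = 701.2120
Market €680.75 < fair 701.2120: forward underpriced → reverse cash-and-carry (short the stock, invest proceeds at r, pay the dividends, go long the forward).
Profit at T = |F_mkt − F*| = |680.75 − 701.2120| = €20.46 per share

€20.46 per share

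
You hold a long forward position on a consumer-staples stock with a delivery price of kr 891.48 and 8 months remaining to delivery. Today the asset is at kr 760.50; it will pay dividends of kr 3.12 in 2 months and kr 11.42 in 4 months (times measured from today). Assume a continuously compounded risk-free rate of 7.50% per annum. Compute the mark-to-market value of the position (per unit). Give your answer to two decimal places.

-kr 101.72

PV(remaining dividends) I = 3.12·e^(−0.0750·2/12) + 11.42·e^(−0.0750·4/12) = 14.2193
Current forward F = (S − I)·e^(rT) = (760.50 − 14.2193)·e^(0.0750·8/12) = 746.2807 × 1.051271 = 784.5433
Value (long) = (F − K)·e^(−rT) = (784.5433 − 891.48) × 0.951229 = -101.7213
Value = -kr 101.72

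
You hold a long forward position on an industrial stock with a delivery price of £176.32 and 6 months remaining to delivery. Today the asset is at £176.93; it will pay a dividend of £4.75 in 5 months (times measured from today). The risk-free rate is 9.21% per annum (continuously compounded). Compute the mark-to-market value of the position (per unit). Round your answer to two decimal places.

PV(remaining dividends) I = 4.75·e^(−0.0921·5/12) = 4.5712
Current forward F = (S − I)·e^(rT) = (176.93 − 4.5712)·e^(0.0921·6/12) = 172.3588 × 1.047127 = 180.4816
Value (long) = (F − K)·e^(−rT) = (180.4816 − 176.32) × 0.954994 = 3.9743
Value = £3.97

£3.97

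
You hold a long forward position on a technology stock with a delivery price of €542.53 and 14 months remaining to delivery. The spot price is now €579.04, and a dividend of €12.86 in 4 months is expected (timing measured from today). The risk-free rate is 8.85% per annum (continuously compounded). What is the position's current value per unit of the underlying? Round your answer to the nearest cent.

€77.25

PV(remaining dividends) I = 12.86·e^(−0.0885·4/12) = 12.4862
Current forward F = (S − I)·e^(rT) = (579.04 − 12.4862)·e^(0.0885·14/12) = 566.5538 × 1.108769 = 628.1773
Value (long) = (F − K)·e^(−rT) = (628.1773 − 542.53) × 0.901901 = 77.2454
Value = €77.25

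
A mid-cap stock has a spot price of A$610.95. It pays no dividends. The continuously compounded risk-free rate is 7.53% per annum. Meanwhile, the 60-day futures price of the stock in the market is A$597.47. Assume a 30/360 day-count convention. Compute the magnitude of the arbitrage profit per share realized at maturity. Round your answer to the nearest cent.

Fair futures: F* = S·e^(carry·T), with carry = r = 0.0753
F* = 610.95 · e^(0.0753 × 60/360) = 610.95 · e^0.012550 = 610.95 × 1.012629 = A$618.6657
Market A$597.47 < fair A$618.6657: forward underpriced → reverse cash-and-carry (short spot, go long the forward).
At maturity, profit = |F_mkt − F*| = |597.47 − 618.6657| = A$21.20 per share

A$21.20 per share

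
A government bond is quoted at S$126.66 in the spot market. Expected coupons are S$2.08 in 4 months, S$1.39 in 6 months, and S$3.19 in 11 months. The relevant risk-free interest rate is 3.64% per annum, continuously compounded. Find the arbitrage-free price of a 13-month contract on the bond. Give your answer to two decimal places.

PV(coupons) I = 2.08·e^(−0.0364·4/12) + 1.39·e^(−0.0364·6/12) + 3.19·e^(−0.0364·11/12)
I = 2.0549 + 1.3649 + 3.0853 = 6.5051
F = (S − I)·e^(rT) = (126.66 − 6.5051) · e^(0.0364·13/12)
= 120.1549 · e^0.039433 = 120.1549 × 1.040221 = S$124.99

S$124.99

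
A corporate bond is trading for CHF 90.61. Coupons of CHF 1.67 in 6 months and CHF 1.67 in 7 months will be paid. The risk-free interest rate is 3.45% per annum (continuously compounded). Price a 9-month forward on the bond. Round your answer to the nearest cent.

PV(coupons) I = 1.67·e^(−0.0345·6/12) + 1.67·e^(−0.0345·7/12)
I = 1.6414 + 1.6367 = 3.2781
F = (S − I)·e^(rT) = (90.61 − 3.2781) · e^(0.0345·9/12)
= 87.3319 · e^0.025875 = 87.3319 × 1.026213 = CHF 89.62

CHF 89.62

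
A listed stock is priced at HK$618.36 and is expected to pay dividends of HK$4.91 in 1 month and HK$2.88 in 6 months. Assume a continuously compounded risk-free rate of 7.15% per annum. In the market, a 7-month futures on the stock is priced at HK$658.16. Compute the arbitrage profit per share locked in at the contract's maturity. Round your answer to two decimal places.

HK$21.45 per share

PV(dividends) I = 4.91·e^(−0.0715·1/12) + 2.88·e^(−0.0715·6/12) = 7.6597
Fair futures F* = (S − I)·e^(rT) = (618.36 − 7.6597)·e^0.041708 = 610.7003 × 1.042590 = 636.7100
Market HK$658.16 > fair 636.7100: forward overpriced → cash-and-carry (borrow at r, buy the stock and collect the dividends, short the forward).
Profit at T = |F_mkt − F*| = |658.16 − 636.7100| = HK$21.45 per share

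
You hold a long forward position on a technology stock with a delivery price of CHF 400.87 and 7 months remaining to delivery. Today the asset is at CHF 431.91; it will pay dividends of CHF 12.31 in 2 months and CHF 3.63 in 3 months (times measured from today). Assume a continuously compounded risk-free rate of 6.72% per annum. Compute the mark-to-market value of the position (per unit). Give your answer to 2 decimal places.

PV(remaining dividends) I = 12.31·e^(−0.0672·2/12) + 3.63·e^(−0.0672·3/12) = 15.7424
Current forward F = (S − I)·e^(rT) = (431.91 − 15.7424)·e^(0.0672·7/12) = 416.1676 × 1.039978 = 432.8051
Value (long) = (F − K)·e^(−rT) = (432.8051 − 400.87) × 0.961558 = 30.7075
Value = CHF 30.71

CHF 30.71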